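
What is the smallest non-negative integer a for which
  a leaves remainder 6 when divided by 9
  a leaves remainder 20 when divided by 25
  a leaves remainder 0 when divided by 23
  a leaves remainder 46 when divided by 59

The moduli are pairwise coprime; N = 9·25·23·59 = 305325.
N/9 = 33925; 33925 ≡ 4 (mod 9); 4·7 ≡ 1, so inverse 7.
N/25 = 12213; 12213 ≡ 13 (mod 25); 13·2 ≡ 1, so inverse 2.
N/23 = 13275; 13275 ≡ 4 (mod 23); 4·6 ≡ 1, so inverse 6.
N/59 = 5175; 5175 ≡ 42 (mod 59); 42·52 ≡ 1, so inverse 52.
a ≡ 6·33925·7 + 20·12213·2 + 0·13275·6 + 46·5175·52 = 14291970.
14291970 mod 305325 = 247020.

247020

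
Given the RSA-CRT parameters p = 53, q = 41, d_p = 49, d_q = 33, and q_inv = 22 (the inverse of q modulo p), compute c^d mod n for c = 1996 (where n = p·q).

m₁ = c^(d_p) mod p: c ≡ 35 (mod 53), and 35^49 mod 53 = 26.
m₂ = c^(d_q) mod q: c ≡ 28 (mod 41), and 28^33 mod 41 = 11.
h = q_inv·(m₁ − m₂) mod p = 22·(26 − 11) mod 53 = 12.
m = m₂ + h·q = 11 + 12·41 = 503.

503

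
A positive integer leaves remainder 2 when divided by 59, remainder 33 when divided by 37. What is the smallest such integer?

1772

From n ≡ 2 (mod 59) write n = 2 + 59t. Substituting into n ≡ 33 (mod 37) gives 59t ≡ 31 (mod 37), and since 22⁻¹ ≡ 32 (mod 37), t ≡ 30. Hence n ≡ 2 + 59·30 = 1772 (mod 2183).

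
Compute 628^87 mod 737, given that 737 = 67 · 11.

Mod 67: 628 ≡ 25; by Fermat, exponent reduces to 87 mod 66 = 21; 25^21 ≡ 59 (mod 67).
Mod 11: 628 ≡ 1; by Fermat, exponent reduces to 87 mod 10 = 7; 1^7 ≡ 1 (mod 11).
Combine by CRT: x ≡ 59 (mod 67), x ≡ 1 (mod 11) ⇒ x ≡ 595 (mod 737).

595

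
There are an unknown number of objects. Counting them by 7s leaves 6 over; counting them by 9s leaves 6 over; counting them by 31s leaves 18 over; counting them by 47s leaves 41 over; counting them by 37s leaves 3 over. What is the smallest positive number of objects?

2760351

The moduli are pairwise coprime; M = 7·9·31·47·37 = 3396267.
M/7 = 485181; 485181 ≡ 4 (mod 7); 4·2 ≡ 1, so inverse 2.
M/9 = 377363; 377363 ≡ 2 (mod 9); 2·5 ≡ 1, so inverse 5.
M/31 = 109557; 109557 ≡ 3 (mod 31); 3·21 ≡ 1, so inverse 21.
M/47 = 72261; 72261 ≡ 22 (mod 47); 22·15 ≡ 1, so inverse 15.
M/37 = 91791; 91791 ≡ 31 (mod 37); 31·6 ≡ 1, so inverse 6.
N ≡ 6·485181·2 + 6·377363·5 + 18·109557·21 + 41·72261·15 + 3·91791·6 = 104648361.
104648361 mod 3396267 = 2760351.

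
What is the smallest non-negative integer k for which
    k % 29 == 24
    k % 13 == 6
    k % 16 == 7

1735

The moduli are pairwise coprime; N = 29·13·16 = 6032.
N/29 = 208; 208 ≡ 5 (mod 29); 5·6 ≡ 1, so inverse 6.
N/13 = 464; 464 ≡ 9 (mod 13); 9·3 ≡ 1, so inverse 3.
N/16 = 377; 377 ≡ 9 (mod 16); 9·9 ≡ 1, so inverse 9.
k ≡ 24·208·6 + 6·464·3 + 7·377·9 = 62055.
62055 mod 6032 = 1735.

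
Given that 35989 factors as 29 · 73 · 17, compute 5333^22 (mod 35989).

Mod 29: 5333 ≡ 26; 26^22 ≡ 22 (mod 29).
Mod 73: 5333 ≡ 4; 4^22 ≡ 37 (mod 73).
Mod 17: 5333 ≡ 12; by Fermat, exponent reduces to 22 mod 16 = 6; 12^6 ≡ 2 (mod 17).
Combine by CRT: x ≡ 22 (mod 29), x ≡ 37 (mod 73), x ≡ 2 (mod 17) ⇒ x ≡ 16900 (mod 35989).

16900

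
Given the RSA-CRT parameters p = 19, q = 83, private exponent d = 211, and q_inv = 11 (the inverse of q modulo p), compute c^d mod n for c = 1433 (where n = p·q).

1167

d_p = d mod (p−1) = 211 mod 18 = 13; d_q = d mod (q−1) = 47.
m₁ = c^(d_p) mod p: c ≡ 8 (mod 19), and 8^13 mod 19 = 8.
m₂ = c^(d_q) mod q: c ≡ 22 (mod 83), and 22^47 mod 83 = 5.
h = q_inv·(m₁ − m₂) mod p = 11·(8 − 5) mod 19 = 14.
m = m₂ + h·q = 5 + 14·83 = 1167.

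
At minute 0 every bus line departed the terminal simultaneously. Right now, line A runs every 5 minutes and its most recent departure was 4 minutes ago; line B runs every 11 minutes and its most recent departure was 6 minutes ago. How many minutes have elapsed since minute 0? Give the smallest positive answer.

39

From t ≡ 4 (mod 5) write t = 4 + 5s. Substituting into t ≡ 6 (mod 11) gives 5s ≡ 2 (mod 11), and since 5⁻¹ ≡ 9 (mod 11), s ≡ 7. Hence t ≡ 4 + 5·7 = 39 (mod 55).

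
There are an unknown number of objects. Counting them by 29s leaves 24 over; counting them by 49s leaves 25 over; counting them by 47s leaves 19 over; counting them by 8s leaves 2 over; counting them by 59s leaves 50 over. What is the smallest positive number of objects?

The moduli are pairwise coprime; M = 29·49·47·8·59 = 31523464.
M/29 = 1087016; 1087016 ≡ 9 (mod 29); 9·13 ≡ 1, so inverse 13.
M/49 = 643336; 643336 ≡ 15 (mod 49); 15·36 ≡ 1, so inverse 36.
M/47 = 670712; 670712 ≡ 22 (mod 47); 22·15 ≡ 1, so inverse 15.
M/8 = 3940433; 3940433 ≡ 1 (mod 8), inverse 1.
M/59 = 534296; 534296 ≡ 51 (mod 59); 51·22 ≡ 1, so inverse 22.
N ≡ 24·1087016·13 + 25·643336·36 + 19·670712·15 + 2·3940433·1 + 50·534296·22 = 1704910778.
1704910778 mod 31523464 = 2643722.

2643722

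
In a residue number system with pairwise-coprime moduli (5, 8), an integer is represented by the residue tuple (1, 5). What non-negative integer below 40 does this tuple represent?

Combine the congruences pairwise.
From x ≡ 1 (mod 5) write x = 1 + 5t. Substituting into x ≡ 5 (mod 8) gives 5t ≡ 4 (mod 8), and since 5⁻¹ ≡ 5 (mod 8), t ≡ 4. Hence x ≡ 1 + 5·4 = 21 (mod 40).

21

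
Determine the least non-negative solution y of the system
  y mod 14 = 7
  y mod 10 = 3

gcd(14, 10) = 2 and 2 | (3 − 7), so the pair is consistent; merging gives y ≡ 63 (mod 70), where 70 = lcm(14, 10).
The solution is unique modulo lcm(14, 10) = 70.

63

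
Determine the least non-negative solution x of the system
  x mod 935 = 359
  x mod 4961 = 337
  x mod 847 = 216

2887639

Combine the congruences pairwise.
gcd(935, 4961) = 11 and 11 | (337 − 359), so the pair is consistent; merging gives x ≡ 357529 (mod 421685), where 421685 = lcm(935, 4961).
gcd(421685, 847) = 121 and 121 | (216 − 357529), so the pair is consistent; merging gives x ≡ 2887639 (mod 2951795), where 2951795 = lcm(421685, 847).
The solution is unique modulo lcm(935, 4961, 847) = 2951795.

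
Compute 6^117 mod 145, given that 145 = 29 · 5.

91

Mod 29: 6 ≡ 6; by Fermat, exponent reduces to 117 mod 28 = 5; 6^5 ≡ 4 (mod 29).
Mod 5: 6 ≡ 1; by Fermat, exponent reduces to 117 mod 4 = 1; 1^1 ≡ 1 (mod 5).
Combine by CRT: x ≡ 4 (mod 29), x ≡ 1 (mod 5) ⇒ x ≡ 91 (mod 145).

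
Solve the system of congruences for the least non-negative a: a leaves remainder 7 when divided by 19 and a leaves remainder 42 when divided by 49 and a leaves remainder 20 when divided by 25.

From a ≡ 7 (mod 19) write a = 7 + 19t. Substituting into a ≡ 42 (mod 49) gives 19t ≡ 35 (mod 49), and since 19⁻¹ ≡ 31 (mod 49), t ≡ 7. Hence a ≡ 7 + 19·7 = 140 (mod 931).
From a ≡ 140 (mod 931) write a = 140 + 931t. Substituting into a ≡ 20 (mod 25) gives 931t ≡ 5 (mod 25), and since 6⁻¹ ≡ 21 (mod 25), t ≡ 5. Hence a ≡ 140 + 931·5 = 4795 (mod 23275).

4795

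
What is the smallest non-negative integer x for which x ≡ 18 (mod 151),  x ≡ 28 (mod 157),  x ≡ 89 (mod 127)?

869023

From x ≡ 18 (mod 151) write x = 18 + 151t. Substituting into x ≡ 28 (mod 157) gives 151t ≡ 10 (mod 157), and since 151⁻¹ ≡ 26 (mod 157), t ≡ 103. Hence x ≡ 18 + 151·103 = 15571 (mod 23707).
From x ≡ 15571 (mod 23707) write x = 15571 + 23707t. Substituting into x ≡ 89 (mod 127) gives 23707t ≡ 12 (mod 127), and since 85⁻¹ ≡ 3 (mod 127), t ≡ 36. Hence x ≡ 15571 + 23707·36 = 869023 (mod 3010789).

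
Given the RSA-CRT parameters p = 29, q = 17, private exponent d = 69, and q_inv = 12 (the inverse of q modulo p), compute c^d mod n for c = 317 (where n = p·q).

d_p = d mod (p−1) = 69 mod 28 = 13; d_q = d mod (q−1) = 5.
m₁ = c^(d_p) mod p: c ≡ 27 (mod 29), and 27^13 mod 29 = 15.
m₂ = c^(d_q) mod q: c ≡ 11 (mod 17), and 11^5 mod 17 = 10.
h = q_inv·(m₁ − m₂) mod p = 12·(15 − 10) mod 29 = 2.
m = m₂ + h·q = 10 + 2·17 = 44.

44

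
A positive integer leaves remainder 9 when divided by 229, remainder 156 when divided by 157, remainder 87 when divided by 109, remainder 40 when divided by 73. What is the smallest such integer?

The moduli are pairwise coprime; N = 229·157·109·73 = 286078021.
N/229 = 1249249; 1249249 ≡ 54 (mod 229); 54·123 ≡ 1, so inverse 123.
N/157 = 1822153; 1822153 ≡ 11 (mod 157); 11·100 ≡ 1, so inverse 100.
N/109 = 2624569; 2624569 ≡ 67 (mod 109); 67·96 ≡ 1, so inverse 96.
N/73 = 3918877; 3918877 ≡ 18 (mod 73); 18·69 ≡ 1, so inverse 69.
t ≡ 9·1249249·123 + 156·1822153·100 + 87·2624569·96 + 40·3918877·69 = 62545006251.
62545006251 mod 286078021 = 179997673.

179997673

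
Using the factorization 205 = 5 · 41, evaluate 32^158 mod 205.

Mod 5: 32 ≡ 2; by Fermat, exponent reduces to 158 mod 4 = 2; 2^2 ≡ 4 (mod 5).
Mod 41: 32 ≡ 32; by Fermat, exponent reduces to 158 mod 40 = 38; 32^38 ≡ 40 (mod 41).
Combine by CRT: x ≡ 4 (mod 5), x ≡ 40 (mod 41) ⇒ x ≡ 204 (mod 205).

204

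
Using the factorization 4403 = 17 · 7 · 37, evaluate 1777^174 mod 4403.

1296

Mod 17: 1777 ≡ 9; by Fermat, exponent reduces to 174 mod 16 = 14; 9^14 ≡ 4 (mod 17).
Mod 7: 1777 ≡ 6; since 6 | 174, by Fermat 6^174 ≡ 1 (mod 7).
Mod 37: 1777 ≡ 1; by Fermat, exponent reduces to 174 mod 36 = 30; 1^30 ≡ 1 (mod 37).
Combine by CRT: x ≡ 4 (mod 17), x ≡ 1 (mod 7), x ≡ 1 (mod 37) ⇒ x ≡ 1296 (mod 4403).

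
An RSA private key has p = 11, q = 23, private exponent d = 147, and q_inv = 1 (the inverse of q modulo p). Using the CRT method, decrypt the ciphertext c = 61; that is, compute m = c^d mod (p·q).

d_p = d mod (p−1) = 147 mod 10 = 7; d_q = d mod (q−1) = 15.
m₁ = c^(d_p) mod p: c ≡ 6 (mod 11), and 6^7 mod 11 = 8.
m₂ = c^(d_q) mod q: c ≡ 15 (mod 23), and 15^15 mod 23 = 21.
h = q_inv·(m₁ − m₂) mod p = 1·(8 − 21) mod 11 = 9.
m = m₂ + h·q = 21 + 9·23 = 228.

228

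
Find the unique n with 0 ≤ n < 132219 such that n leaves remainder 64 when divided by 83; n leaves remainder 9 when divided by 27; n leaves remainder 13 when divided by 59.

The moduli are pairwise coprime; M = 83·27·59 = 132219.
M/83 = 1593; 1593 ≡ 16 (mod 83); 16·26 ≡ 1, so inverse 26.
M/27 = 4897; 4897 ≡ 10 (mod 27); 10·19 ≡ 1, so inverse 19.
M/59 = 2241; 2241 ≡ 58 (mod 59); 58·58 ≡ 1, so inverse 58.
n ≡ 64·1593·26 + 9·4897·19 + 13·2241·58 = 5177853.
5177853 mod 132219 = 21312.

21312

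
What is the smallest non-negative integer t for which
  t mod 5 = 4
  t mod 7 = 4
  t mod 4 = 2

74

The moduli are pairwise coprime; N = 5·7·4 = 140.
N/5 = 28; 28 ≡ 3 (mod 5); 3·2 ≡ 1, so inverse 2.
N/7 = 20; 20 ≡ 6 (mod 7); 6·6 ≡ 1, so inverse 6.
N/4 = 35; 35 ≡ 3 (mod 4); 3·3 ≡ 1, so inverse 3.
t ≡ 4·28·2 + 4·20·6 + 2·35·3 = 914.
914 mod 140 = 74.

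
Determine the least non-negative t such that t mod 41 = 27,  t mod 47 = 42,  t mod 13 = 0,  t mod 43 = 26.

933556

The moduli are pairwise coprime; N = 41·47·13·43 = 1077193.
N/41 = 26273; 26273 ≡ 33 (mod 41); 33·5 ≡ 1, so inverse 5.
N/47 = 22919; 22919 ≡ 30 (mod 47); 30·11 ≡ 1, so inverse 11.
N/13 = 82861; 82861 ≡ 12 (mod 13); 12·12 ≡ 1, so inverse 12.
N/43 = 25051; 25051 ≡ 25 (mod 43); 25·31 ≡ 1, so inverse 31.
t ≡ 27·26273·5 + 42·22919·11 + 0·82861·12 + 26·25051·31 = 34326539.
34326539 mod 1077193 = 933556.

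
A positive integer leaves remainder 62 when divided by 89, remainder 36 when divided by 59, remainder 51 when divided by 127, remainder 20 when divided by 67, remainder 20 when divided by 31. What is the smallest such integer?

Combine the congruences pairwise.
From N ≡ 62 (mod 89) write N = 62 + 89t. Substituting into N ≡ 36 (mod 59) gives 89t ≡ 33 (mod 59), and since 30⁻¹ ≡ 2 (mod 59), t ≡ 7. Hence N ≡ 62 + 89·7 = 685 (mod 5251).
From N ≡ 685 (mod 5251) write N = 685 + 5251t. Substituting into N ≡ 51 (mod 127) gives 5251t ≡ 1 (mod 127), and since 44⁻¹ ≡ 26 (mod 127), t ≡ 26. Hence N ≡ 685 + 5251·26 = 137211 (mod 666877).
From N ≡ 137211 (mod 666877) write N = 137211 + 666877t. Substituting into N ≡ 20 (mod 67) gives 666877t ≡ 25 (mod 67), and since 26⁻¹ ≡ 49 (mod 67), t ≡ 19. Hence N ≡ 137211 + 666877·19 = 12807874 (mod 44680759).
From N ≡ 12807874 (mod 44680759) write N = 12807874 + 44680759t. Substituting into N ≡ 20 (mod 31) gives 44680759t ≡ 13 (mod 31), and since 25⁻¹ ≡ 5 (mod 31), t ≡ 3. Hence N ≡ 12807874 + 44680759·3 = 146850151 (mod 1385103529).

146850151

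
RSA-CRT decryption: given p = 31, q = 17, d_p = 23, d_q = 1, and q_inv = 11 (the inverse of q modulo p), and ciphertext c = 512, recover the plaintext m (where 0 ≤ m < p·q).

376

m₁ = c^(d_p) mod p: c ≡ 16 (mod 31), and 16^23 mod 31 = 4.
m₂ = c^(d_q) mod q: c ≡ 2 (mod 17), and 2^1 mod 17 = 2.
h = q_inv·(m₁ − m₂) mod p = 11·(4 − 2) mod 31 = 22.
m = m₂ + h·q = 2 + 22·17 = 376.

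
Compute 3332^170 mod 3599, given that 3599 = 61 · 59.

1524

Mod 61: 3332 ≡ 38; by Fermat, exponent reduces to 170 mod 60 = 50; 38^50 ≡ 60 (mod 61).
Mod 59: 3332 ≡ 28; by Fermat, exponent reduces to 170 mod 58 = 54; 28^54 ≡ 49 (mod 59).
Combine by CRT: x ≡ 60 (mod 61), x ≡ 49 (mod 59) ⇒ x ≡ 1524 (mod 3599).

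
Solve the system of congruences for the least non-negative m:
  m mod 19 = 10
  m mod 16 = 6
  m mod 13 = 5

694

The moduli are pairwise coprime; N = 19·16·13 = 3952.
N/19 = 208; 208 ≡ 18 (mod 19); 18·18 ≡ 1, so inverse 18.
N/16 = 247; 247 ≡ 7 (mod 16); 7·7 ≡ 1, so inverse 7.
N/13 = 304; 304 ≡ 5 (mod 13); 5·8 ≡ 1, so inverse 8.
m ≡ 10·208·18 + 6·247·7 + 5·304·8 = 59974.
59974 mod 3952 = 694.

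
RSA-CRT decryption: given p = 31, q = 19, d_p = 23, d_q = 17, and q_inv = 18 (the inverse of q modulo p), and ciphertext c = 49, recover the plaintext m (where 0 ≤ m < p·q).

7

m₁ = c^(d_p) mod p: c ≡ 18 (mod 31), and 18^23 mod 31 = 7.
m₂ = c^(d_q) mod q: c ≡ 11 (mod 19), and 11^17 mod 19 = 7.
h = q_inv·(m₁ − m₂) mod p = 18·(7 − 7) mod 31 = 0.
m = m₂ + h·q = 7 + 0·19 = 7.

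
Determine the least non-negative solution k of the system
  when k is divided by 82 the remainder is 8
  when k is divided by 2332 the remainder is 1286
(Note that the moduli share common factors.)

61918

Combine the congruences pairwise.
gcd(82, 2332) = 2 and 2 | (1286 − 8), so the pair is consistent; merging gives k ≡ 61918 (mod 95612), where 95612 = lcm(82, 2332).
The solution is unique modulo lcm(82, 2332) = 95612.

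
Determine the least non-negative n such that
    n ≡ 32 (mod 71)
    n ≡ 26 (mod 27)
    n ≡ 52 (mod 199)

79055

The moduli are pairwise coprime; M = 71·27·199 = 381483.
M/71 = 5373; 5373 ≡ 48 (mod 71); 48·37 ≡ 1, so inverse 37.
M/27 = 14129; 14129 ≡ 8 (mod 27); 8·17 ≡ 1, so inverse 17.
M/199 = 1917; 1917 ≡ 126 (mod 199); 126·169 ≡ 1, so inverse 169.
n ≡ 32·5373·37 + 26·14129·17 + 52·1917·169 = 29453246.
29453246 mod 381483 = 79055.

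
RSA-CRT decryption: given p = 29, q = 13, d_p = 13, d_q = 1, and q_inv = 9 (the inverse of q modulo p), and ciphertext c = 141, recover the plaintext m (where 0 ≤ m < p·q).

m₁ = c^(d_p) mod p: c ≡ 25 (mod 29), and 25^13 mod 29 = 7.
m₂ = c^(d_q) mod q: c ≡ 11 (mod 13), and 11^1 mod 13 = 11.
h = q_inv·(m₁ − m₂) mod p = 9·(7 − 11) mod 29 = 22.
m = m₂ + h·q = 11 + 22·13 = 297.

297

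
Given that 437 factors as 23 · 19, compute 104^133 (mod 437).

Mod 23: 104 ≡ 12; by Fermat, exponent reduces to 133 mod 22 = 1; 12^1 ≡ 12 (mod 23).
Mod 19: 104 ≡ 9; by Fermat, exponent reduces to 133 mod 18 = 7; 9^7 ≡ 4 (mod 19).
Combine by CRT: x ≡ 12 (mod 23), x ≡ 4 (mod 19) ⇒ x ≡ 403 (mod 437).

403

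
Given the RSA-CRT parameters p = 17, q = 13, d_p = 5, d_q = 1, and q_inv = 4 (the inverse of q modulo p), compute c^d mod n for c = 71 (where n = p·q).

175

m₁ = c^(d_p) mod p: c ≡ 3 (mod 17), and 3^5 mod 17 = 5.
m₂ = c^(d_q) mod q: c ≡ 6 (mod 13), and 6^1 mod 13 = 6.
h = q_inv·(m₁ − m₂) mod p = 4·(5 − 6) mod 17 = 13.
m = m₂ + h·q = 6 + 13·13 = 175.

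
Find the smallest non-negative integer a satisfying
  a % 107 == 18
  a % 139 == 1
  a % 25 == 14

214339

The moduli are pairwise coprime; N = 107·139·25 = 371825.
N/107 = 3475; 3475 ≡ 51 (mod 107); 51·21 ≡ 1, so inverse 21.
N/139 = 2675; 2675 ≡ 34 (mod 139); 34·45 ≡ 1, so inverse 45.
N/25 = 14873; 14873 ≡ 23 (mod 25); 23·12 ≡ 1, so inverse 12.
a ≡ 18·3475·21 + 1·2675·45 + 14·14873·12 = 3932589.
3932589 mod 371825 = 214339.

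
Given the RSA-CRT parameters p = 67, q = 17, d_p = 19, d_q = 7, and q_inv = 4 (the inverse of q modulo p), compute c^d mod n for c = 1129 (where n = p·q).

m₁ = c^(d_p) mod p: c ≡ 57 (mod 67), and 57^19 mod 67 = 61.
m₂ = c^(d_q) mod q: c ≡ 7 (mod 17), and 7^7 mod 17 = 12.
h = q_inv·(m₁ − m₂) mod p = 4·(61 − 12) mod 67 = 62.
m = m₂ + h·q = 12 + 62·17 = 1066.

1066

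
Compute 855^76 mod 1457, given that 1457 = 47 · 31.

390

Mod 47: 855 ≡ 9; by Fermat, exponent reduces to 76 mod 46 = 30; 9^30 ≡ 14 (mod 47).
Mod 31: 855 ≡ 18; by Fermat, exponent reduces to 76 mod 30 = 16; 18^16 ≡ 18 (mod 31).
Combine by CRT: x ≡ 14 (mod 47), x ≡ 18 (mod 31) ⇒ x ≡ 390 (mod 1457).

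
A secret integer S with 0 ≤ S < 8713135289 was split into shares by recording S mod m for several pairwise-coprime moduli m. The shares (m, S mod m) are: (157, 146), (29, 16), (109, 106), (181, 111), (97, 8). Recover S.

The moduli are pairwise coprime; N = 157·29·109·181·97 = 8713135289.
N/157 = 55497677; 55497677 ≡ 61 (mod 157); 61·139 ≡ 1, so inverse 139.
N/29 = 300452941; 300452941 ≡ 7 (mod 29); 7·25 ≡ 1, so inverse 25.
N/109 = 79937021; 79937021 ≡ 18 (mod 109); 18·103 ≡ 1, so inverse 103.
N/181 = 48138869; 48138869 ≡ 109 (mod 181); 109·93 ≡ 1, so inverse 93.
N/97 = 89826137; 89826137 ≡ 63 (mod 97); 63·77 ≡ 1, so inverse 77.
S ≡ 146·55497677·139 + 16·300452941·25 + 106·79937021·103 + 111·48138869·93 + 8·89826137·77 = 2671473873795.
2671473873795 mod 8713135289 = 5254475361.

5254475361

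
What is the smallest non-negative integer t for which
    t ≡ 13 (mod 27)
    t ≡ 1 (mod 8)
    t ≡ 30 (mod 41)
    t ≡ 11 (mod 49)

342913

The moduli are pairwise coprime; N = 27·8·41·49 = 433944.
N/27 = 16072; 16072 ≡ 7 (mod 27); 7·4 ≡ 1, so inverse 4.
N/8 = 54243; 54243 ≡ 3 (mod 8); 3·3 ≡ 1, so inverse 3.
N/41 = 10584; 10584 ≡ 6 (mod 41); 6·7 ≡ 1, so inverse 7.
N/49 = 8856; 8856 ≡ 36 (mod 49); 36·15 ≡ 1, so inverse 15.
t ≡ 13·16072·4 + 1·54243·3 + 30·10584·7 + 11·8856·15 = 4682353.
4682353 mod 433944 = 342913.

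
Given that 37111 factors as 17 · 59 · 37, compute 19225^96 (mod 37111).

Mod 17: 19225 ≡ 15; since 16 | 96, by Fermat 15^96 ≡ 1 (mod 17).
Mod 59: 19225 ≡ 50; by Fermat, exponent reduces to 96 mod 58 = 38; 50^38 ≡ 57 (mod 59).
Mod 37: 19225 ≡ 22; by Fermat, exponent reduces to 96 mod 36 = 24; 22^24 ≡ 10 (mod 37).
Combine by CRT: x ≡ 1 (mod 17), x ≡ 57 (mod 59), x ≡ 10 (mod 37) ⇒ x ≡ 35752 (mod 37111).

35752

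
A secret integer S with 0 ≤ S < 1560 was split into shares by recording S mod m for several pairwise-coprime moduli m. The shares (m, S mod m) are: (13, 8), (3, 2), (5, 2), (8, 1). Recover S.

The moduli are pairwise coprime; N = 13·3·5·8 = 1560.
N/13 = 120; 120 ≡ 3 (mod 13); 3·9 ≡ 1, so inverse 9.
N/3 = 520; 520 ≡ 1 (mod 3), inverse 1.
N/5 = 312; 312 ≡ 2 (mod 5); 2·3 ≡ 1, so inverse 3.
N/8 = 195; 195 ≡ 3 (mod 8); 3·3 ≡ 1, so inverse 3.
S ≡ 8·120·9 + 2·520·1 + 2·312·3 + 1·195·3 = 12137.
12137 mod 1560 = 1217.

1217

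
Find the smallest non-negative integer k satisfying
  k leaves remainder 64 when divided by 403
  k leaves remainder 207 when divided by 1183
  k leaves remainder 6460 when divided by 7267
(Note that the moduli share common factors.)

gcd(403, 1183) = 13 and 13 | (207 − 64), so the pair is consistent; merging gives k ≡ 25050 (mod 36673), where 36673 = lcm(403, 1183).
gcd(36673, 7267) = 169 and 169 | (6460 − 25050), so the pair is consistent; merging gives k ≡ 1161913 (mod 1576939), where 1576939 = lcm(36673, 7267).
The solution is unique modulo lcm(403, 1183, 7267) = 1576939.

1161913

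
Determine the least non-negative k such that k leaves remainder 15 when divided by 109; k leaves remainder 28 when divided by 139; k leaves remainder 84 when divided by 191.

From k ≡ 15 (mod 109) write k = 15 + 109t. Substituting into k ≡ 28 (mod 139) gives 109t ≡ 13 (mod 139), and since 109⁻¹ ≡ 88 (mod 139), t ≡ 32. Hence k ≡ 15 + 109·32 = 3503 (mod 15151).
From k ≡ 3503 (mod 15151) write k = 3503 + 15151t. Substituting into k ≡ 84 (mod 191) gives 15151t ≡ 19 (mod 191), and since 62⁻¹ ≡ 114 (mod 191), t ≡ 65. Hence k ≡ 3503 + 15151·65 = 988318 (mod 2893841).

988318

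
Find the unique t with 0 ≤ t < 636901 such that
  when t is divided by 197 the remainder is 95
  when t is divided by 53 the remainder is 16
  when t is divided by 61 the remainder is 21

From t ≡ 95 (mod 197) write t = 95 + 197s. Substituting into t ≡ 16 (mod 53) gives 197s ≡ 27 (mod 53), and since 38⁻¹ ≡ 7 (mod 53), s ≡ 30. Hence t ≡ 95 + 197·30 = 6005 (mod 10441).
From t ≡ 6005 (mod 10441) write t = 6005 + 10441s. Substituting into t ≡ 21 (mod 61) gives 10441s ≡ 55 (mod 61), and since 10⁻¹ ≡ 55 (mod 61), s ≡ 36. Hence t ≡ 6005 + 10441·36 = 381881 (mod 636901).

381881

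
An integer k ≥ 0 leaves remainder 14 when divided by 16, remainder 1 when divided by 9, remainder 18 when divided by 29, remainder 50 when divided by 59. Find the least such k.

141886

Combine the congruences pairwise.
From k ≡ 14 (mod 16) write k = 14 + 16t. Substituting into k ≡ 1 (mod 9) gives 16t ≡ 5 (mod 9), and since 7⁻¹ ≡ 4 (mod 9), t ≡ 2. Hence k ≡ 14 + 16·2 = 46 (mod 144).
From k ≡ 46 (mod 144) write k = 46 + 144t. Substituting into k ≡ 18 (mod 29) gives 144t ≡ 1 (mod 29), and since 28⁻¹ ≡ 28 (mod 29), t ≡ 28. Hence k ≡ 46 + 144·28 = 4078 (mod 4176).
From k ≡ 4078 (mod 4176) write k = 4078 + 4176t. Substituting into k ≡ 50 (mod 59) gives 4176t ≡ 43 (mod 59), and since 46⁻¹ ≡ 9 (mod 59), t ≡ 33. Hence k ≡ 4078 + 4176·33 = 141886 (mod 246384).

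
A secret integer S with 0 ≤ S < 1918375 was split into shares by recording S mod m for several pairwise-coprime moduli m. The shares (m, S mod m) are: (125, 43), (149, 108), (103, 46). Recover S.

1462543

The moduli are pairwise coprime; N = 125·149·103 = 1918375.
N/125 = 15347; 15347 ≡ 97 (mod 125); 97·58 ≡ 1, so inverse 58.
N/149 = 12875; 12875 ≡ 61 (mod 149); 61·22 ≡ 1, so inverse 22.
N/103 = 18625; 18625 ≡ 85 (mod 103); 85·40 ≡ 1, so inverse 40.
S ≡ 43·15347·58 + 108·12875·22 + 46·18625·40 = 103136418.
103136418 mod 1918375 = 1462543.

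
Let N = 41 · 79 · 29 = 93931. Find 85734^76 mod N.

84049

Mod 41: 85734 ≡ 3; by Fermat, exponent reduces to 76 mod 40 = 36; 3^36 ≡ 40 (mod 41).
Mod 79: 85734 ≡ 19; 19^76 ≡ 72 (mod 79).
Mod 29: 85734 ≡ 10; by Fermat, exponent reduces to 76 mod 28 = 20; 10^20 ≡ 7 (mod 29).
Combine by CRT: x ≡ 40 (mod 41), x ≡ 72 (mod 79), x ≡ 7 (mod 29) ⇒ x ≡ 84049 (mod 93931).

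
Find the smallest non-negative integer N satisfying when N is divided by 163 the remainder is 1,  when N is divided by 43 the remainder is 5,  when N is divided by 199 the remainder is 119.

The moduli are pairwise coprime; M = 163·43·199 = 1394791.
M/163 = 8557; 8557 ≡ 81 (mod 163); 81·161 ≡ 1, so inverse 161.
M/43 = 32437; 32437 ≡ 15 (mod 43); 15·23 ≡ 1, so inverse 23.
M/199 = 7009; 7009 ≡ 44 (mod 199); 44·95 ≡ 1, so inverse 95.
N ≡ 1·8557·161 + 5·32437·23 + 119·7009·95 = 84344677.
84344677 mod 1394791 = 657217.

657217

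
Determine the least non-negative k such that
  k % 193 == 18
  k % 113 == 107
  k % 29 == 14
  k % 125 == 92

Combine the congruences pairwise.
From k ≡ 18 (mod 193) write k = 18 + 193t. Substituting into k ≡ 107 (mod 113) gives 193t ≡ 89 (mod 113), and since 80⁻¹ ≡ 89 (mod 113), t ≡ 11. Hence k ≡ 18 + 193·11 = 2141 (mod 21809).
From k ≡ 2141 (mod 21809) write k = 2141 + 21809t. Substituting into k ≡ 14 (mod 29) gives 21809t ≡ 19 (mod 29), and since 1⁻¹ ≡ 1 (mod 29), t ≡ 19. Hence k ≡ 2141 + 21809·19 = 416512 (mod 632461).
From k ≡ 416512 (mod 632461) write k = 416512 + 632461t. Substituting into k ≡ 92 (mod 125) gives 632461t ≡ 80 (mod 125), and since 86⁻¹ ≡ 16 (mod 125), t ≡ 30. Hence k ≡ 416512 + 632461·30 = 19390342 (mod 79057625).

19390342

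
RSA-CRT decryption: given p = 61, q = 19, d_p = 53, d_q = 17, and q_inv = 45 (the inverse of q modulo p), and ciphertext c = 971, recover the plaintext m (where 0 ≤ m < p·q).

m₁ = c^(d_p) mod p: c ≡ 56 (mod 61), and 56^53 mod 61 = 42.
m₂ = c^(d_q) mod q: c ≡ 2 (mod 19), and 2^17 mod 19 = 10.
h = q_inv·(m₁ − m₂) mod p = 45·(42 − 10) mod 61 = 37.
m = m₂ + h·q = 10 + 37·19 = 713.

713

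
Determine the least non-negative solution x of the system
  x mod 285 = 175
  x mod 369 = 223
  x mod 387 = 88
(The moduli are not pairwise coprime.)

1407220

Combine the congruences pairwise.
gcd(285, 369) = 3 and 3 | (223 − 175), so the pair is consistent; merging gives x ≡ 5020 (mod 35055), where 35055 = lcm(285, 369).
gcd(35055, 387) = 9 and 9 | (88 − 5020), so the pair is consistent; merging gives x ≡ 1407220 (mod 1507365), where 1507365 = lcm(35055, 387).
The solution is unique modulo lcm(285, 369, 387) = 1507365.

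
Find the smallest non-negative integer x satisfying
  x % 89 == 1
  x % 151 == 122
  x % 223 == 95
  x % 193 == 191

Combine the congruences pairwise.
From x ≡ 1 (mod 89) write x = 1 + 89t. Substituting into x ≡ 122 (mod 151) gives 89t ≡ 121 (mod 151), and since 89⁻¹ ≡ 56 (mod 151), t ≡ 132. Hence x ≡ 1 + 89·132 = 11749 (mod 13439).
From x ≡ 11749 (mod 13439) write x = 11749 + 13439t. Substituting into x ≡ 95 (mod 223) gives 13439t ≡ 165 (mod 223), and since 59⁻¹ ≡ 189 (mod 223), t ≡ 188. Hence x ≡ 11749 + 13439·188 = 2538281 (mod 2996897).
From x ≡ 2538281 (mod 2996897) write x = 2538281 + 2996897t. Substituting into x ≡ 191 (mod 193) gives 2996897t ≡ 53 (mod 193), and since 186⁻¹ ≡ 55 (mod 193), t ≡ 20. Hence x ≡ 2538281 + 2996897·20 = 62476221 (mod 578401121).

62476221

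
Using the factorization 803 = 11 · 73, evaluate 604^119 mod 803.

307

Mod 11: 604 ≡ 10; by Fermat, exponent reduces to 119 mod 10 = 9; 10^9 ≡ 10 (mod 11).
Mod 73: 604 ≡ 20; by Fermat, exponent reduces to 119 mod 72 = 47; 20^47 ≡ 15 (mod 73).
Combine by CRT: x ≡ 10 (mod 11), x ≡ 15 (mod 73) ⇒ x ≡ 307 (mod 803).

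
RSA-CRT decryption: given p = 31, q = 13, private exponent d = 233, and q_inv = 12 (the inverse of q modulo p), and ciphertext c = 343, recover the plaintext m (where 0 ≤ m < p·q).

d_p = d mod (p−1) = 233 mod 30 = 23; d_q = d mod (q−1) = 5.
m₁ = c^(d_p) mod p: c ≡ 2 (mod 31), and 2^23 mod 31 = 8.
m₂ = c^(d_q) mod q: c ≡ 5 (mod 13), and 5^5 mod 13 = 5.
h = q_inv·(m₁ − m₂) mod p = 12·(8 − 5) mod 31 = 5.
m = m₂ + h·q = 5 + 5·13 = 70.

70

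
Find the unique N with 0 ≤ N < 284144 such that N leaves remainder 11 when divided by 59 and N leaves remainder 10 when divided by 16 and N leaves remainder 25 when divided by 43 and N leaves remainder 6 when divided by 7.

From N ≡ 11 (mod 59) write N = 11 + 59t. Substituting into N ≡ 10 (mod 16) gives 59t ≡ 15 (mod 16), and since 11⁻¹ ≡ 3 (mod 16), t ≡ 13. Hence N ≡ 11 + 59·13 = 778 (mod 944).
From N ≡ 778 (mod 944) write N = 778 + 944t. Substituting into N ≡ 25 (mod 43) gives 944t ≡ 21 (mod 43), and since 41⁻¹ ≡ 21 (mod 43), t ≡ 11. Hence N ≡ 778 + 944·11 = 11162 (mod 40592).
From N ≡ 11162 (mod 40592) write N = 11162 + 40592t. Substituting into N ≡ 6 (mod 7) gives 40592t ≡ 2 (mod 7), and since 6⁻¹ ≡ 6 (mod 7), t ≡ 5. Hence N ≡ 11162 + 40592·5 = 214122 (mod 284144).

214122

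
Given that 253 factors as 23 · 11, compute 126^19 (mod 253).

Mod 23: 126 ≡ 11; 11^19 ≡ 15 (mod 23).
Mod 11: 126 ≡ 5; by Fermat, exponent reduces to 19 mod 10 = 9; 5^9 ≡ 9 (mod 11).
Combine by CRT: x ≡ 15 (mod 23), x ≡ 9 (mod 11) ⇒ x ≡ 130 (mod 253).

130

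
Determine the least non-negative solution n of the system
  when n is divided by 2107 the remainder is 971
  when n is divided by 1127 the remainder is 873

gcd(2107, 1127) = 49 and 49 | (873 − 971), so the pair is consistent; merging gives n ≡ 34683 (mod 48461), where 48461 = lcm(2107, 1127).
The solution is unique modulo lcm(2107, 1127) = 48461.

34683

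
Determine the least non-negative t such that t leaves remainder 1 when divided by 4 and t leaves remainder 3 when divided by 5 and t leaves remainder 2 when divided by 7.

93

Combine the congruences pairwise.
From t ≡ 1 (mod 4) write t = 1 + 4s. Substituting into t ≡ 3 (mod 5) gives 4s ≡ 2 (mod 5), and since 4⁻¹ ≡ 4 (mod 5), s ≡ 3. Hence t ≡ 1 + 4·3 = 13 (mod 20).
From t ≡ 13 (mod 20) write t = 13 + 20s. Substituting into t ≡ 2 (mod 7) gives 20s ≡ 3 (mod 7), and since 6⁻¹ ≡ 6 (mod 7), s ≡ 4. Hence t ≡ 13 + 20·4 = 93 (mod 140).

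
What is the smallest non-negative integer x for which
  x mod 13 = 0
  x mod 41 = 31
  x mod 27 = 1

From x ≡ 0 (mod 13) write x = 0 + 13t. Substituting into x ≡ 31 (mod 41) gives 13t ≡ 31 (mod 41), and since 13⁻¹ ≡ 19 (mod 41), t ≡ 15. Hence x ≡ 0 + 13·15 = 195 (mod 533).
From x ≡ 195 (mod 533) write x = 195 + 533t. Substituting into x ≡ 1 (mod 27) gives 533t ≡ 22 (mod 27), and since 20⁻¹ ≡ 23 (mod 27), t ≡ 20. Hence x ≡ 195 + 533·20 = 10855 (mod 14391).

10855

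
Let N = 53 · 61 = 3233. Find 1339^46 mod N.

Mod 53: 1339 ≡ 14; 14^46 ≡ 7 (mod 53).
Mod 61: 1339 ≡ 58; 58^46 ≡ 58 (mod 61).
Combine by CRT: x ≡ 7 (mod 53), x ≡ 58 (mod 61) ⇒ x ≡ 2498 (mod 3233).

2498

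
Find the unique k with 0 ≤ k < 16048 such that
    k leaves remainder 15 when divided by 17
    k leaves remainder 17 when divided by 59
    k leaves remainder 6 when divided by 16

11286

The moduli are pairwise coprime; N = 17·59·16 = 16048.
N/17 = 944; 944 ≡ 9 (mod 17); 9·2 ≡ 1, so inverse 2.
N/59 = 272; 272 ≡ 36 (mod 59); 36·41 ≡ 1, so inverse 41.
N/16 = 1003; 1003 ≡ 11 (mod 16); 11·3 ≡ 1, so inverse 3.
k ≡ 15·944·2 + 17·272·41 + 6·1003·3 = 235958.
235958 mod 16048 = 11286.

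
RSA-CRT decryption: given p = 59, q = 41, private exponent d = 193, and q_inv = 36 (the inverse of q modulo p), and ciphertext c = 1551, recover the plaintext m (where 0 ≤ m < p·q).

1775

d_p = d mod (p−1) = 193 mod 58 = 19; d_q = d mod (q−1) = 33.
m₁ = c^(d_p) mod p: c ≡ 17 (mod 59), and 17^19 mod 59 = 5.
m₂ = c^(d_q) mod q: c ≡ 34 (mod 41), and 34^33 mod 41 = 12.
h = q_inv·(m₁ − m₂) mod p = 36·(5 − 12) mod 59 = 43.
m = m₂ + h·q = 12 + 43·41 = 1775.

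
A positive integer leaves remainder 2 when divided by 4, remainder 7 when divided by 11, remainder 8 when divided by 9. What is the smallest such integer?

62

The moduli are pairwise coprime; N = 4·11·9 = 396.
N/4 = 99; 99 ≡ 3 (mod 4); 3·3 ≡ 1, so inverse 3.
N/11 = 36; 36 ≡ 3 (mod 11); 3·4 ≡ 1, so inverse 4.
N/9 = 44; 44 ≡ 8 (mod 9); 8·8 ≡ 1, so inverse 8.
m ≡ 2·99·3 + 7·36·4 + 8·44·8 = 4418.
4418 mod 396 = 62.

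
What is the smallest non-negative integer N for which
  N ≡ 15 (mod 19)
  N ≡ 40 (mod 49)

From N ≡ 15 (mod 19) write N = 15 + 19t. Substituting into N ≡ 40 (mod 49) gives 19t ≡ 25 (mod 49), and since 19⁻¹ ≡ 31 (mod 49), t ≡ 40. Hence N ≡ 15 + 19·40 = 775 (mod 931).

775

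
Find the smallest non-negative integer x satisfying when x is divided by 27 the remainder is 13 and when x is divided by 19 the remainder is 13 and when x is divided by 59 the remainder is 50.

Combine the congruences pairwise.
From x ≡ 13 (mod 27) write x = 13 + 27t. Substituting into x ≡ 13 (mod 19) gives 27t ≡ 0 (mod 19), and since 8⁻¹ ≡ 12 (mod 19), t ≡ 0. Hence x ≡ 13 + 27·0 = 13 (mod 513).
From x ≡ 13 (mod 513) write x = 13 + 513t. Substituting into x ≡ 50 (mod 59) gives 513t ≡ 37 (mod 59), and since 41⁻¹ ≡ 36 (mod 59), t ≡ 34. Hence x ≡ 13 + 513·34 = 17455 (mod 30267).

17455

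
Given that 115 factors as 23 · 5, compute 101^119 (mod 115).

71

Mod 23: 101 ≡ 9; by Fermat, exponent reduces to 119 mod 22 = 9; 9^9 ≡ 2 (mod 23).
Mod 5: 101 ≡ 1; by Fermat, exponent reduces to 119 mod 4 = 3; 1^3 ≡ 1 (mod 5).
Combine by CRT: x ≡ 2 (mod 23), x ≡ 1 (mod 5) ⇒ x ≡ 71 (mod 115).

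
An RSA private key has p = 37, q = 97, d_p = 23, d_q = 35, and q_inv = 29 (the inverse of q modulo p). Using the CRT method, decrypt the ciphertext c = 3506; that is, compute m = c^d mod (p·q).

447

m₁ = c^(d_p) mod p: c ≡ 28 (mod 37), and 28^23 mod 37 = 3.
m₂ = c^(d_q) mod q: c ≡ 14 (mod 97), and 14^35 mod 97 = 59.
h = q_inv·(m₁ − m₂) mod p = 29·(3 − 59) mod 37 = 4.
m = m₂ + h·q = 59 + 4·97 = 447.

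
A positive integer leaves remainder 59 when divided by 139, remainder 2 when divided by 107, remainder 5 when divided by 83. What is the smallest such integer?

138781

Combine the congruences pairwise.
From k ≡ 59 (mod 139) write k = 59 + 139t. Substituting into k ≡ 2 (mod 107) gives 139t ≡ 50 (mod 107), and since 32⁻¹ ≡ 97 (mod 107), t ≡ 35. Hence k ≡ 59 + 139·35 = 4924 (mod 14873).
From k ≡ 4924 (mod 14873) write k = 4924 + 14873t. Substituting into k ≡ 5 (mod 83) gives 14873t ≡ 61 (mod 83), and since 16⁻¹ ≡ 26 (mod 83), t ≡ 9. Hence k ≡ 4924 + 14873·9 = 138781 (mod 1234459).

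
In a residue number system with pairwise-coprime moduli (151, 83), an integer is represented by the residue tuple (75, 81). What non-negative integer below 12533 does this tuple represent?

From x ≡ 75 (mod 151) write x = 75 + 151t. Substituting into x ≡ 81 (mod 83) gives 151t ≡ 6 (mod 83), and since 68⁻¹ ≡ 11 (mod 83), t ≡ 66. Hence x ≡ 75 + 151·66 = 10041 (mod 12533).

10041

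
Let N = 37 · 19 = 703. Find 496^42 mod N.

64

Mod 37: 496 ≡ 15; by Fermat, exponent reduces to 42 mod 36 = 6; 15^6 ≡ 27 (mod 37).
Mod 19: 496 ≡ 2; by Fermat, exponent reduces to 42 mod 18 = 6; 2^6 ≡ 7 (mod 19).
Combine by CRT: x ≡ 27 (mod 37), x ≡ 7 (mod 19) ⇒ x ≡ 64 (mod 703).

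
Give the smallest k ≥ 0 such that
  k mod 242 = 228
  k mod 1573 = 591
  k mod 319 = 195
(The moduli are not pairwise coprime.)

Combine the congruences pairwise.
gcd(242, 1573) = 121 and 121 | (591 − 228), so the pair is consistent; merging gives k ≡ 2164 (mod 3146), where 3146 = lcm(242, 1573).
gcd(3146, 319) = 11 and 11 | (195 − 2164), so the pair is consistent; merging gives k ≡ 74522 (mod 91234), where 91234 = lcm(3146, 319).
The solution is unique modulo lcm(242, 1573, 319) = 91234.

74522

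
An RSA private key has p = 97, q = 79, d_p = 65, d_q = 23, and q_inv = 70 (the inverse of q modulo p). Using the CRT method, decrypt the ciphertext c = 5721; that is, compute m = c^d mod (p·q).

m₁ = c^(d_p) mod p: c ≡ 95 (mod 97), and 95^65 mod 97 = 72.
m₂ = c^(d_q) mod q: c ≡ 33 (mod 79), and 33^23 mod 79 = 69.
h = q_inv·(m₁ − m₂) mod p = 70·(72 − 69) mod 97 = 16.
m = m₂ + h·q = 69 + 16·79 = 1333.

1333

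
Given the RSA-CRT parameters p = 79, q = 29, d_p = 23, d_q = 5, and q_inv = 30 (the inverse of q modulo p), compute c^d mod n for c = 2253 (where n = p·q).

1039

m₁ = c^(d_p) mod p: c ≡ 41 (mod 79), and 41^23 mod 79 = 12.
m₂ = c^(d_q) mod q: c ≡ 20 (mod 29), and 20^5 mod 29 = 24.
h = q_inv·(m₁ − m₂) mod p = 30·(12 − 24) mod 79 = 35.
m = m₂ + h·q = 24 + 35·29 = 1039.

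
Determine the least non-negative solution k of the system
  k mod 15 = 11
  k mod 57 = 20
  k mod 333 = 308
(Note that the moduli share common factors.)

17291

gcd(15, 57) = 3 and 3 | (20 − 11), so the pair is consistent; merging gives k ≡ 191 (mod 285), where 285 = lcm(15, 57).
gcd(285, 333) = 3 and 3 | (308 − 191), so the pair is consistent; merging gives k ≡ 17291 (mod 31635), where 31635 = lcm(285, 333).
The solution is unique modulo lcm(15, 57, 333) = 31635.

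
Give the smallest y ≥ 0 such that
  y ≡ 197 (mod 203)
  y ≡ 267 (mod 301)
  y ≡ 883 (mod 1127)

1027580

gcd(203, 301) = 7 and 7 | (267 − 197), so the pair is consistent; merging gives y ≡ 6287 (mod 8729), where 8729 = lcm(203, 301).
gcd(8729, 1127) = 7 and 7 | (883 − 6287), so the pair is consistent; merging gives y ≡ 1027580 (mod 1405369), where 1405369 = lcm(8729, 1127).
The solution is unique modulo lcm(203, 301, 1127) = 1405369.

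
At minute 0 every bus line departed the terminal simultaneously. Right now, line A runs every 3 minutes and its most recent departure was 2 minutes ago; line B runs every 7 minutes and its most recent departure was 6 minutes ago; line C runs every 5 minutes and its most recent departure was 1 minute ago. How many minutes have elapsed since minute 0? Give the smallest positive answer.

41

The moduli are pairwise coprime; N = 3·7·5 = 105.
N/3 = 35; 35 ≡ 2 (mod 3); 2·2 ≡ 1, so inverse 2.
N/7 = 15; 15 ≡ 1 (mod 7), inverse 1.
N/5 = 21; 21 ≡ 1 (mod 5), inverse 1.
t ≡ 2·35·2 + 6·15·1 + 1·21·1 = 251.
251 mod 105 = 41.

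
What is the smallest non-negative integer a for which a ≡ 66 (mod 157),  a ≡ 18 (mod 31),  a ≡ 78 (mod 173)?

Combine the congruences pairwise.
From a ≡ 66 (mod 157) write a = 66 + 157t. Substituting into a ≡ 18 (mod 31) gives 157t ≡ 14 (mod 31), and since 2⁻¹ ≡ 16 (mod 31), t ≡ 7. Hence a ≡ 66 + 157·7 = 1165 (mod 4867).
From a ≡ 1165 (mod 4867) write a = 1165 + 4867t. Substituting into a ≡ 78 (mod 173) gives 4867t ≡ 124 (mod 173), and since 23⁻¹ ≡ 158 (mod 173), t ≡ 43. Hence a ≡ 1165 + 4867·43 = 210446 (mod 841991).

210446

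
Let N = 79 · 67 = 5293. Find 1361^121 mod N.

2039

Mod 79: 1361 ≡ 18; by Fermat, exponent reduces to 121 mod 78 = 43; 18^43 ≡ 64 (mod 79).
Mod 67: 1361 ≡ 21; by Fermat, exponent reduces to 121 mod 66 = 55; 21^55 ≡ 29 (mod 67).
Combine by CRT: x ≡ 64 (mod 79), x ≡ 29 (mod 67) ⇒ x ≡ 2039 (mod 5293).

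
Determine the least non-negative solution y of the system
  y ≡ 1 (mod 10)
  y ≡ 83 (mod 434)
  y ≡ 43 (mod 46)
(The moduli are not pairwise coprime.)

29161

gcd(10, 434) = 2 and 2 | (83 − 1), so the pair is consistent; merging gives y ≡ 951 (mod 2170), where 2170 = lcm(10, 434).
gcd(2170, 46) = 2 and 2 | (43 − 951), so the pair is consistent; merging gives y ≡ 29161 (mod 49910), where 49910 = lcm(2170, 46).
The solution is unique modulo lcm(10, 434, 46) = 49910.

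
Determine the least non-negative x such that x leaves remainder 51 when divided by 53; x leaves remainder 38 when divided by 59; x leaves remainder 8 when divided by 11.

3814

Combine the congruences pairwise.
From x ≡ 51 (mod 53) write x = 51 + 53t. Substituting into x ≡ 38 (mod 59) gives 53t ≡ 46 (mod 59), and since 53⁻¹ ≡ 49 (mod 59), t ≡ 12. Hence x ≡ 51 + 53·12 = 687 (mod 3127).
From x ≡ 687 (mod 3127) write x = 687 + 3127t. Substituting into x ≡ 8 (mod 11) gives 3127t ≡ 3 (mod 11), and since 3⁻¹ ≡ 4 (mod 11), t ≡ 1. Hence x ≡ 687 + 3127·1 = 3814 (mod 34397).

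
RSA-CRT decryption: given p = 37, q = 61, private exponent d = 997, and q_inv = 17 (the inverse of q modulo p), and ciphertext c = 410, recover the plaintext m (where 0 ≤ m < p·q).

152

d_p = d mod (p−1) = 997 mod 36 = 25; d_q = d mod (q−1) = 37.
m₁ = c^(d_p) mod p: c ≡ 3 (mod 37), and 3^25 mod 37 = 4.
m₂ = c^(d_q) mod q: c ≡ 44 (mod 61), and 44^37 mod 61 = 30.
h = q_inv·(m₁ − m₂) mod p = 17·(4 − 30) mod 37 = 2.
m = m₂ + h·q = 30 + 2·61 = 152.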